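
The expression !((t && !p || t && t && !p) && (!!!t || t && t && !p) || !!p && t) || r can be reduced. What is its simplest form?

!t || r

!((t && !p || t && t && !p) && (!!!t || t && t && !p) || !!p && t) || r
= !((t && !p || t && t && !p) && (!t || t && t && !p) || !!p && t) || r   — double negation
= !((t && !p || t && t && !p) && (!t || t && t && !p) || p && t) || r   — double negation
= !(t && t && !p || t && !p && !t || p && t) || r   — distribution
= !(t && !p || p && t) || r   — distribution
= !t || r   — distribution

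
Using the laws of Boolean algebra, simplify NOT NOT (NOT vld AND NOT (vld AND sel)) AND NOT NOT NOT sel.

NOT NOT (NOT vld AND NOT (vld AND sel)) AND NOT NOT NOT sel
= NOT (vld OR vld AND sel) AND NOT NOT NOT sel   — De Morgan
= NOT vld AND NOT NOT NOT sel   — absorption
= NOT vld AND NOT sel   — double negation

NOT vld AND NOT sel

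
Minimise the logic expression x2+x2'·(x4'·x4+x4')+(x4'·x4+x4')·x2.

x2+x2'·(x4'·x4+x4')+(x4'·x4+x4')·x2
= x2+x4'·x4+x4'   [distribution]
= x2+x4'   [complement / identity]

x2+x4'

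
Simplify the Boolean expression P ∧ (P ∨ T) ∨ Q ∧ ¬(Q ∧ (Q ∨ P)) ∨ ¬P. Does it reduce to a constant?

True

P ∧ (P ∨ T) ∨ Q ∧ ¬(Q ∧ (Q ∨ P)) ∨ ¬P
= P ∨ Q ∧ ¬(Q ∧ (Q ∨ P)) ∨ ¬P   (absorption)
= P ∨ Q ∧ ¬Q ∨ ¬P   (absorption)
= P ∨ ¬P   (complement / identity)
= True   (complement)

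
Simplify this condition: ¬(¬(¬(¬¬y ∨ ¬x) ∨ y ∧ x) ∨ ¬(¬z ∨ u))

x ∧ (¬z ∨ u)

¬(¬(¬(¬¬y ∨ ¬x) ∨ y ∧ x) ∨ ¬(¬z ∨ u))
= ¬(¬(¬y ∧ x ∨ y ∧ x) ∨ ¬(¬z ∨ u))   [De Morgan]
= (¬y ∧ x ∨ y ∧ x) ∧ (¬z ∨ u)   [De Morgan]
= x ∧ (¬z ∨ u)   [distribution]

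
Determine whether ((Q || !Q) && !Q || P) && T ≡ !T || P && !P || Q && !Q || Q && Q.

No

E1: ((Q || !Q) && !Q || P) && T
    = (!Q || P) && T   (complement / identity)
E2: !T || P && !P || Q && !Q || Q && Q
    = !T || Q && !Q || Q && Q   (complement / identity)
    = !T || Q   (distribution)
These differ: at P=0, Q=1, T=0, E1 = 0 but E2 = 1.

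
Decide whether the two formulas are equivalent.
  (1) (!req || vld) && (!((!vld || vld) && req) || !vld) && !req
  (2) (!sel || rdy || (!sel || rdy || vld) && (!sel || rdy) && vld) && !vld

No

E1: (!req || vld) && (!((!vld || vld) && req) || !vld) && !req
    = (!req || vld) && (!req || !vld) && !req
    = (!req || vld) && !req
    = !req
E2: (!sel || rdy || (!sel || rdy || vld) && (!sel || rdy) && vld) && !vld
    = (!sel || rdy || (!sel || rdy) && vld) && !vld
    = (!sel || rdy) && !vld
These differ: at rdy=1, req=0, sel=0, vld=1, E1 = 1 but E2 = 0.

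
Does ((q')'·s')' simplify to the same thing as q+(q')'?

E1: ((q')'·s')'
    = q'+s
E2: q+(q')'
    = q+q
    = q
These differ: at q=0, s=0, E1 = 1 but E2 = 0.

No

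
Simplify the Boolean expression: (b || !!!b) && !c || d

!c || d

(b || !!!b) && !c || d
= (b || !b) && !c || d   — double negation
= !c || d   — complement / identity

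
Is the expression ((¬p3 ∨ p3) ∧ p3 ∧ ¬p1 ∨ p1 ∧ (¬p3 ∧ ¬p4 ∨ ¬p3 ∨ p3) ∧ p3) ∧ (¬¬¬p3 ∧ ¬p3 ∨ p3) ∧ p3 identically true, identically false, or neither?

((¬p3 ∨ p3) ∧ p3 ∧ ¬p1 ∨ p1 ∧ (¬p3 ∧ ¬p4 ∨ ¬p3 ∨ p3) ∧ p3) ∧ (¬¬¬p3 ∧ ¬p3 ∨ p3) ∧ p3
= ((¬p3 ∨ p3) ∧ p3 ∧ ¬p1 ∨ p1 ∧ (¬p3 ∨ p3) ∧ p3) ∧ (¬¬¬p3 ∧ ¬p3 ∨ p3) ∧ p3   — absorption
= ((¬p3 ∨ p3) ∧ p3 ∧ ¬p1 ∨ p1 ∧ (¬p3 ∨ p3) ∧ p3) ∧ (¬p3 ∧ ¬p3 ∨ p3) ∧ p3   — double negation
= (¬p3 ∨ p3) ∧ p3 ∧ (¬p3 ∧ ¬p3 ∨ p3) ∧ p3   — distribution
= (¬p3 ∨ p3) ∧ p3 ∧ (¬p3 ∨ p3) ∧ p3   — idempotence
= (¬p3 ∨ p3) ∧ p3   — idempotence
= p3   — complement / identity
This depends on p3, so it is not a constant.

neither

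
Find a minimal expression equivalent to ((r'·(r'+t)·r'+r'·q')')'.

r'

((r'·(r'+t)·r'+r'·q')')'
= ((r'·r'+r'·q')')'
= (((r'+q')·r')')'
= ((r')')'
= r'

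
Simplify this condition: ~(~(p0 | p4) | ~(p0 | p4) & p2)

p0 | p4

~(~(p0 | p4) | ~(p0 | p4) & p2)
= ~~(p0 | p4)   (absorption)
= p0 | p4   (double negation)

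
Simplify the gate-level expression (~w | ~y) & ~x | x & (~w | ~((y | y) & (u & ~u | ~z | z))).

(~w | ~y) & ~x | x & (~w | ~((y | y) & (u & ~u | ~z | z)))
= (~w | ~y) & ~x | x & (~w | ~(y & (u & ~u | ~z | z)))   [idempotence]
= (~w | ~y) & ~x | x & (~w | ~(y & (~z | z)))   [complement / identity]
= (~w | ~y) & ~x | x & (~w | ~y)   [complement / identity]
= ~w | ~y   [distribution]

~w | ~y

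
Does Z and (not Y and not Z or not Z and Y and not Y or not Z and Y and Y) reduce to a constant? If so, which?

yes, False

Z and (not Y and not Z or not Z and Y and not Y or not Z and Y and Y)
= Z and (not Y and not Z or not Z and Y)
= Z and not Z
= False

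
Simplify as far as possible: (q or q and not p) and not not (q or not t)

q

(q or q and not p) and not not (q or not t)
= q and not not (q or not t)   (absorption)
= q and (q or not t)   (double negation)
= q   (absorption)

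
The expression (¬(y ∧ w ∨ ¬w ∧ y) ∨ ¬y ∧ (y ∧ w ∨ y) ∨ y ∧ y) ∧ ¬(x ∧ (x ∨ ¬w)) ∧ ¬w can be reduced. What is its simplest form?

¬x ∧ ¬w

(¬(y ∧ w ∨ ¬w ∧ y) ∨ ¬y ∧ (y ∧ w ∨ y) ∨ y ∧ y) ∧ ¬(x ∧ (x ∨ ¬w)) ∧ ¬w
= (¬(y ∧ w ∨ ¬w ∧ y) ∨ ¬y ∧ (y ∧ w ∨ y) ∨ y ∧ y) ∧ ¬x ∧ ¬w   [absorption]
= (¬(y ∧ w ∨ ¬w ∧ y) ∨ ¬y ∧ y ∨ y ∧ y) ∧ ¬x ∧ ¬w   [absorption]
= (¬(y ∧ w ∨ ¬w ∧ y) ∨ y) ∧ ¬x ∧ ¬w   [distribution]
= (¬y ∨ y) ∧ ¬x ∧ ¬w   [distribution]
= ¬x ∧ ¬w   [complement / identity]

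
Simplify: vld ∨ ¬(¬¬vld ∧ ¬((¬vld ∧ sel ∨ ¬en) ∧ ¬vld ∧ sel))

vld ∨ ¬(¬¬vld ∧ ¬((¬vld ∧ sel ∨ ¬en) ∧ ¬vld ∧ sel))
= vld ∨ ¬vld ∨ (¬vld ∧ sel ∨ ¬en) ∧ ¬vld ∧ sel   — De Morgan
= vld ∨ ¬vld ∨ ¬vld ∧ sel   — absorption
= vld ∨ ¬vld   — absorption
= True   — complement

True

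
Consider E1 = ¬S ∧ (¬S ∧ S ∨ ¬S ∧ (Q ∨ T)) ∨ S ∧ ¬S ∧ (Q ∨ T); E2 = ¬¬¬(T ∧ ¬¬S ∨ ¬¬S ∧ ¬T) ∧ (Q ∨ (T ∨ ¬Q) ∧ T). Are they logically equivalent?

Yes

E1: ¬S ∧ (¬S ∧ S ∨ ¬S ∧ (Q ∨ T)) ∨ S ∧ ¬S ∧ (Q ∨ T)
    = ¬S ∧ ¬S ∧ (Q ∨ T) ∨ S ∧ ¬S ∧ (Q ∨ T)   — complement / identity
    = ¬S ∧ (Q ∨ T)   — distribution
E2: ¬¬¬(T ∧ ¬¬S ∨ ¬¬S ∧ ¬T) ∧ (Q ∨ (T ∨ ¬Q) ∧ T)
    = ¬¬¬(T ∧ ¬¬S ∨ ¬¬S ∧ ¬T) ∧ (Q ∨ T)   — absorption
    = ¬¬¬¬¬S ∧ (Q ∨ T)   — distribution
    = ¬¬¬S ∧ (Q ∨ T)   — double negation
    = ¬S ∧ (Q ∨ T)   — double negation
Both reduce to ¬S ∧ (Q ∨ T), so they are equivalent.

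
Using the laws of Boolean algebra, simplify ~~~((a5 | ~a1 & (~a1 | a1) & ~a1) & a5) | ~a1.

~~~((a5 | ~a1 & (~a1 | a1) & ~a1) & a5) | ~a1
= ~~~((a5 | ~a1 & ~a1) & a5) | ~a1   (complement / identity)
= ~~~((a5 | ~a1) & a5) | ~a1   (idempotence)
= ~~~a5 | ~a1   (absorption)
= ~a5 | ~a1   (double negation)

~a5 | ~a1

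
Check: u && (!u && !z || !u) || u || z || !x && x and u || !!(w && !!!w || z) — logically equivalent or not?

E1: u && (!u && !z || !u) || u || z || !x && x
    = u && (!u && !z || !u) || u || z   — complement / identity
    = u && !u || u || z   — absorption
    = u || z   — complement / identity
E2: u || !!(w && !!!w || z)
    = u || !!(w && !w || z)   — double negation
    = u || w && !w || z   — double negation
    = u || z   — complement / identity
Both reduce to u || z, so they are equivalent.

Yes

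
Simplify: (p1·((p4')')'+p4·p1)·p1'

(p1·((p4')')'+p4·p1)·p1'
= (p1·p4'+p4·p1)·p1'   [double negation]
= p1·p1'   [distribution]
= 0   [complement]

0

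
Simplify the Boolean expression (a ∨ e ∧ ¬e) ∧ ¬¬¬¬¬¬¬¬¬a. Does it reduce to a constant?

False

(a ∨ e ∧ ¬e) ∧ ¬¬¬¬¬¬¬¬¬a
= (a ∨ e ∧ ¬e) ∧ ¬¬¬¬¬¬¬a
= a ∧ ¬¬¬¬¬¬¬a
= a ∧ ¬¬¬¬¬a
= a ∧ ¬¬¬a
= a ∧ ¬a
= False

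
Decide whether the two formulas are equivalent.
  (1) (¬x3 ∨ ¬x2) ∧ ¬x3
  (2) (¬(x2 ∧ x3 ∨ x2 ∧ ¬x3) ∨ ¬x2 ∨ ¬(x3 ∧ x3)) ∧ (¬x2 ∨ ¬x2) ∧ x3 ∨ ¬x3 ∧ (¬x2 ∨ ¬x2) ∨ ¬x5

E1: (¬x3 ∨ ¬x2) ∧ ¬x3
    = ¬x3   (absorption)
E2: (¬(x2 ∧ x3 ∨ x2 ∧ ¬x3) ∨ ¬x2 ∨ ¬(x3 ∧ x3)) ∧ (¬x2 ∨ ¬x2) ∧ x3 ∨ ¬x3 ∧ (¬x2 ∨ ¬x2) ∨ ¬x5
    = (¬(x2 ∧ x3 ∨ x2 ∧ ¬x3) ∨ ¬x2 ∨ ¬x3) ∧ (¬x2 ∨ ¬x2) ∧ x3 ∨ ¬x3 ∧ (¬x2 ∨ ¬x2) ∨ ¬x5   (idempotence)
    = (¬x2 ∨ ¬x2 ∨ ¬x3) ∧ (¬x2 ∨ ¬x2) ∧ x3 ∨ ¬x3 ∧ (¬x2 ∨ ¬x2) ∨ ¬x5   (distribution)
    = (¬x2 ∨ ¬x2) ∧ x3 ∨ ¬x3 ∧ (¬x2 ∨ ¬x2) ∨ ¬x5   (absorption)
    = ¬x2 ∨ ¬x2 ∨ ¬x5   (distribution)
    = ¬x2 ∨ ¬x5   (idempotence)
These differ: at x2=1, x3=1, x5=0, E1 = 0 but E2 = 1.

No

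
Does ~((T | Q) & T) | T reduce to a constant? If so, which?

~((T | Q) & T) | T
= ~T | T
= 1

yes, True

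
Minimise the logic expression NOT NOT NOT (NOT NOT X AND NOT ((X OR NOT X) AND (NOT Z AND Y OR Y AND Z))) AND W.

NOT NOT NOT (NOT NOT X AND NOT ((X OR NOT X) AND (NOT Z AND Y OR Y AND Z))) AND W
= NOT NOT NOT (NOT NOT X AND NOT (NOT Z AND Y OR Y AND Z)) AND W   — complement / identity
= NOT NOT (NOT X OR NOT Z AND Y OR Y AND Z) AND W   — De Morgan
= (NOT X OR NOT Z AND Y OR Y AND Z) AND W   — double negation
= (NOT X OR Y) AND W   — distribution

(NOT X OR Y) AND W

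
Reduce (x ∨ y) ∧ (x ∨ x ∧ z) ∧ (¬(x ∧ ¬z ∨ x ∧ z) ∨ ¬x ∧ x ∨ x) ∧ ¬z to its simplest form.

(x ∨ y) ∧ (x ∨ x ∧ z) ∧ (¬(x ∧ ¬z ∨ x ∧ z) ∨ ¬x ∧ x ∨ x) ∧ ¬z
= (x ∨ y) ∧ (x ∨ x ∧ z) ∧ (¬(x ∧ ¬z ∨ x ∧ z) ∨ x) ∧ ¬z
= (x ∨ y) ∧ (x ∨ x ∧ z) ∧ (¬x ∨ x) ∧ ¬z
= (x ∨ y) ∧ x ∧ (¬x ∨ x) ∧ ¬z
= (x ∨ y) ∧ x ∧ ¬z
= x ∧ ¬z

x ∧ ¬z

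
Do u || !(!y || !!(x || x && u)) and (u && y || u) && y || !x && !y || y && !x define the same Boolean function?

No

E1: u || !(!y || !!(x || x && u))
    = u || !(!y || !!x)   (absorption)
    = u || y && !x   (De Morgan)
E2: (u && y || u) && y || !x && !y || y && !x
    = u && y || !x && !y || y && !x   (absorption)
    = u && y || !x   (distribution)
These differ: at u=1, x=1, y=0, E1 = 1 but E2 = 0.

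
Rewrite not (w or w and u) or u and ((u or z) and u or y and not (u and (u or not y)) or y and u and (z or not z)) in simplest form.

not (w or w and u) or u and ((u or z) and u or y and not (u and (u or not y)) or y and u and (z or not z))
= not (w or w and u) or u and ((u or z) and u or y and not (u and (u or not y)) or y and u)
= not (w or w and u) or u and ((u or z) and u or y and not u or y and u)
= not (w or w and u) or u and ((u or z) and u or y)
= not w or u and ((u or z) and u or y)
= not w or u and (u or y)
= not w or u

not w or u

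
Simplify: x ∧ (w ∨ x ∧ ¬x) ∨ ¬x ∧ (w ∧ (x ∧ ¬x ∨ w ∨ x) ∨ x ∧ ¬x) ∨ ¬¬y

w ∨ y

x ∧ (w ∨ x ∧ ¬x) ∨ ¬x ∧ (w ∧ (x ∧ ¬x ∨ w ∨ x) ∨ x ∧ ¬x) ∨ ¬¬y
= x ∧ (w ∨ x ∧ ¬x) ∨ ¬x ∧ (w ∧ (w ∨ x) ∨ x ∧ ¬x) ∨ ¬¬y
= x ∧ (w ∨ x ∧ ¬x) ∨ ¬x ∧ (w ∨ x ∧ ¬x) ∨ ¬¬y
= w ∨ x ∧ ¬x ∨ ¬¬y
= w ∨ ¬¬y
= w ∨ y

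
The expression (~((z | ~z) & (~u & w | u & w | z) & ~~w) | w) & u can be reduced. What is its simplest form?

(~((z | ~z) & (~u & w | u & w | z) & ~~w) | w) & u
= (~((z | ~z) & (w | z) & ~~w) | w) & u   [distribution]
= (~((w | z) & ~~w) | w) & u   [complement / identity]
= (~((w | z) & w) | w) & u   [double negation]
= (~w | w) & u   [absorption]
= u   [complement / identity]

u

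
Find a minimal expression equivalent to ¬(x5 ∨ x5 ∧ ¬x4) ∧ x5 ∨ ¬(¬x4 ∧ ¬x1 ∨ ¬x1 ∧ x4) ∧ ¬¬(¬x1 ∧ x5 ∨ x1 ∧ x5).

¬(x5 ∨ x5 ∧ ¬x4) ∧ x5 ∨ ¬(¬x4 ∧ ¬x1 ∨ ¬x1 ∧ x4) ∧ ¬¬(¬x1 ∧ x5 ∨ x1 ∧ x5)
= ¬x5 ∧ x5 ∨ ¬(¬x4 ∧ ¬x1 ∨ ¬x1 ∧ x4) ∧ ¬¬(¬x1 ∧ x5 ∨ x1 ∧ x5)   — absorption
= ¬x5 ∧ x5 ∨ ¬(¬x4 ∧ ¬x1 ∨ ¬x1 ∧ x4) ∧ (¬x1 ∧ x5 ∨ x1 ∧ x5)   — double negation
= ¬x5 ∧ x5 ∨ ¬¬x1 ∧ (¬x1 ∧ x5 ∨ x1 ∧ x5)   — distribution
= ¬¬x1 ∧ (¬x1 ∧ x5 ∨ x1 ∧ x5)   — complement / identity
= x1 ∧ (¬x1 ∧ x5 ∨ x1 ∧ x5)   — double negation
= x1 ∧ x5   — distribution

x1 ∧ x5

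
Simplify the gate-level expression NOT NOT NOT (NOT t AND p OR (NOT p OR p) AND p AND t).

NOT NOT NOT (NOT t AND p OR (NOT p OR p) AND p AND t)
= NOT NOT NOT (NOT t AND p OR p AND t)
= NOT NOT NOT p
= NOT p

NOT p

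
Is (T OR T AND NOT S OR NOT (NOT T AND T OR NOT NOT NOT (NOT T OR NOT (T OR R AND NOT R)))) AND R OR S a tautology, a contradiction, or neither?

neither

(T OR T AND NOT S OR NOT (NOT T AND T OR NOT NOT NOT (NOT T OR NOT (T OR R AND NOT R)))) AND R OR S
= (T OR NOT (NOT T AND T OR NOT NOT NOT (NOT T OR NOT (T OR R AND NOT R)))) AND R OR S   (absorption)
= (T OR NOT (NOT T AND T OR NOT NOT NOT (NOT T OR NOT T))) AND R OR S   (complement / identity)
= (T OR NOT (NOT T AND T OR NOT (NOT T OR NOT T))) AND R OR S   (double negation)
= (T OR NOT (NOT T AND T OR T AND T)) AND R OR S   (De Morgan)
= (T OR NOT T) AND R OR S   (distribution)
= R OR S   (complement / identity)
This depends on R, S, so it is not a constant.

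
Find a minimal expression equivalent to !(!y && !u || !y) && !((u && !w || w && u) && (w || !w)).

!(!y && !u || !y) && !((u && !w || w && u) && (w || !w))
= !!y && !((u && !w || w && u) && (w || !w))
= !!y && !(u && !w || w && u)
= y && !(u && !w || w && u)
= y && !u

y && !u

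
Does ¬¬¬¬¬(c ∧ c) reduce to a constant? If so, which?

¬¬¬¬¬(c ∧ c)
= ¬¬¬(c ∧ c)   — double negation
= ¬(c ∧ c)   — double negation
= ¬c   — idempotence
This depends on c, so it is not a constant.

no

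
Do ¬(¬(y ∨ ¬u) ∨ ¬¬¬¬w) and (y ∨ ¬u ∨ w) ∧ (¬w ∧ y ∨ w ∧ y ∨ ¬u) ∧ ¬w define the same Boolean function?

E1: ¬(¬(y ∨ ¬u) ∨ ¬¬¬¬w)
    = (y ∨ ¬u) ∧ ¬¬¬w   [De Morgan]
    = (y ∨ ¬u) ∧ ¬w   [double negation]
E2: (y ∨ ¬u ∨ w) ∧ (¬w ∧ y ∨ w ∧ y ∨ ¬u) ∧ ¬w
    = (y ∨ ¬u ∨ w) ∧ (y ∨ ¬u) ∧ ¬w   [distribution]
    = (y ∨ ¬u) ∧ ¬w   [absorption]
Both reduce to (y ∨ ¬u) ∧ ¬w, so they are equivalent.

Yes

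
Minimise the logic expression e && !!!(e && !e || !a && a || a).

e && !a

e && !!!(e && !e || !a && a || a)
= e && !!!(!a && a || a)   (complement / identity)
= e && !(!a && a || a)   (double negation)
= e && !a   (complement / identity)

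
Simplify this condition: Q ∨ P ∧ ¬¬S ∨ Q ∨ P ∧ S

Q ∨ P ∧ S

Q ∨ P ∧ ¬¬S ∨ Q ∨ P ∧ S
= Q ∨ P ∧ S ∨ Q ∨ P ∧ S
= Q ∨ P ∧ S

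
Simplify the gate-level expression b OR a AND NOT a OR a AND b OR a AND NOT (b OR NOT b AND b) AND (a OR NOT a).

b OR a

b OR a AND NOT a OR a AND b OR a AND NOT (b OR NOT b AND b) AND (a OR NOT a)
= b OR a AND b OR a AND NOT (b OR NOT b AND b) AND (a OR NOT a)   (complement / identity)
= b OR a AND b OR a AND NOT (b OR NOT b AND b)   (complement / identity)
= b OR a AND b OR a AND NOT b   (complement / identity)
= b OR a   (distribution)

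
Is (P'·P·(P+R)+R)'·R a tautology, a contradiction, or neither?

(P'·P·(P+R)+R)'·R
= (P'·P+R)'·R
= R'·R
= 0

contradiction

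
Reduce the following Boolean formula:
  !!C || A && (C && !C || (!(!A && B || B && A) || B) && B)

!!C || A && (C && !C || (!(!A && B || B && A) || B) && B)
= !!C || A && (C && !C || (!B || B) && B)   (distribution)
= !!C || A && (C && !C || B)   (complement / identity)
= C || A && (C && !C || B)   (double negation)
= C || A && B   (complement / identity)

C || A && B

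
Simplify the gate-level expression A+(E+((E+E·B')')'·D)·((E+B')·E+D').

A+E

A+(E+((E+E·B')')'·D)·((E+B')·E+D')
= A+(E+(E+E·B')·D)·((E+B')·E+D')   — double negation
= A+(E+E·D)·((E+B')·E+D')   — absorption
= A+E·((E+B')·E+D')   — absorption
= A+E·(E+D')   — absorption
= A+E   — absorption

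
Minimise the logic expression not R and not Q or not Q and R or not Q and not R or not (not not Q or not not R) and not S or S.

not R and not Q or not Q and R or not Q and not R or not (not not Q or not not R) and not S or S
= not R and not Q or not Q and R or not Q and not R or not Q and not R and not S or S   (De Morgan)
= not R and not Q or not Q and R or not Q and not R or S   (absorption)
= not Q or not Q and not R or S   (distribution)
= not Q or S   (absorption)

not Q or S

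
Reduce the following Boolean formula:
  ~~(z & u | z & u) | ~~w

z & u | w

~~(z & u | z & u) | ~~w
= ~~(z & u) | ~~w   (idempotence)
= ~~(z & u) | w   (double negation)
= z & u | w   (double negation)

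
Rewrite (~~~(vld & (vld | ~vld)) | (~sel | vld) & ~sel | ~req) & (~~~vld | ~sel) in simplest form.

(~~~(vld & (vld | ~vld)) | (~sel | vld) & ~sel | ~req) & (~~~vld | ~sel)
= (~~~(vld & (vld | ~vld)) | ~sel | ~req) & (~~~vld | ~sel)
= (~~~vld | ~sel | ~req) & (~~~vld | ~sel)
= ~~~vld | ~sel
= ~vld | ~sel

~vld | ~sel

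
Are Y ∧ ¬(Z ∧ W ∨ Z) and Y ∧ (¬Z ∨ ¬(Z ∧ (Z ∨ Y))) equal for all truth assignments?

Yes

E1: Y ∧ ¬(Z ∧ W ∨ Z)
    = Y ∧ ¬Z   — absorption
E2: Y ∧ (¬Z ∨ ¬(Z ∧ (Z ∨ Y)))
    = Y ∧ (¬Z ∨ ¬Z)   — absorption
    = Y ∧ ¬Z   — idempotence
Both reduce to Y ∧ ¬Z, so they are equivalent.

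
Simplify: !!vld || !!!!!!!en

vld || !en

!!vld || !!!!!!!en
= vld || !!!!!!!en   [double negation]
= vld || !!!!!en   [double negation]
= vld || !!!en   [double negation]
= vld || !en   [double negation]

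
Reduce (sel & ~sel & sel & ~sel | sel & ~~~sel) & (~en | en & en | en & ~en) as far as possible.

0

(sel & ~sel & sel & ~sel | sel & ~~~sel) & (~en | en & en | en & ~en)
= (sel & ~sel | sel & ~~~sel) & (~en | en & en | en & ~en)   [idempotence]
= (sel & ~sel | sel & ~sel) & (~en | en & en | en & ~en)   [double negation]
= (sel & ~sel | sel & ~sel) & (~en | en)   [distribution]
= sel & ~sel | sel & ~sel   [complement / identity]
= sel & ~sel   [complement / identity]
= 0   [complement]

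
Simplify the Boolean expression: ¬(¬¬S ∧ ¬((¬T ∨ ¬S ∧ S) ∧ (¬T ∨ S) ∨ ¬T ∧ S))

¬(¬¬S ∧ ¬((¬T ∨ ¬S ∧ S) ∧ (¬T ∨ S) ∨ ¬T ∧ S))
= ¬S ∨ (¬T ∨ ¬S ∧ S) ∧ (¬T ∨ S) ∨ ¬T ∧ S   [De Morgan]
= ¬S ∨ ¬T ∧ (¬T ∨ S) ∨ ¬T ∧ S   [complement / identity]
= ¬S ∨ ¬T ∨ ¬T ∧ S   [absorption]
= ¬S ∨ ¬T   [absorption]

¬S ∨ ¬T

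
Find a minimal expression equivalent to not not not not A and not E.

A and not E

not not not not A and not E
= not not A and not E   [double negation]
= A and not E   [double negation]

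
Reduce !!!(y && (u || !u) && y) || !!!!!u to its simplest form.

!!!(y && (u || !u) && y) || !!!!!u
= !!!(y && y) || !!!!!u   — complement / identity
= !(y && y) || !!!!!u   — double negation
= !(y && y) || !!!u   — double negation
= !(y && y) || !u   — double negation
= !y || !u   — idempotence

!y || !u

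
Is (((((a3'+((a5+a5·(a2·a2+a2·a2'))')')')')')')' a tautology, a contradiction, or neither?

neither

(((((a3'+((a5+a5·(a2·a2+a2·a2'))')')')')')')'
= (((a3'+((a5+a5·(a2·a2+a2·a2'))')')')')'   — double negation
= ((a3·(a5+a5·(a2·a2+a2·a2'))')')'   — De Morgan
= ((a3·(a5+a5·a2)')')'   — distribution
= ((a3·a5')')'   — absorption
= a3·a5'   — double negation
This depends on a3, a5, so it is not a constant.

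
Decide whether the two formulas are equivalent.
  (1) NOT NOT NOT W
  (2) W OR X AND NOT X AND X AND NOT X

E1: NOT NOT NOT W
    = NOT W   — double negation
E2: W OR X AND NOT X AND X AND NOT X
    = W OR X AND NOT X   — idempotence
    = W   — complement / identity
These differ: at W=1, X=0, E1 = 0 but E2 = 1.

No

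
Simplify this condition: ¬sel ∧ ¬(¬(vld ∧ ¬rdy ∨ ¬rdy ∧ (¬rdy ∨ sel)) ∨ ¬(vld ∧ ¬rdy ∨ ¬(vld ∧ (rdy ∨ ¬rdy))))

¬sel ∧ ¬(¬(vld ∧ ¬rdy ∨ ¬rdy ∧ (¬rdy ∨ sel)) ∨ ¬(vld ∧ ¬rdy ∨ ¬(vld ∧ (rdy ∨ ¬rdy))))
= ¬sel ∧ ¬(¬(vld ∧ ¬rdy ∨ ¬rdy ∧ (¬rdy ∨ sel)) ∨ ¬(vld ∧ ¬rdy ∨ ¬vld))
= ¬sel ∧ ¬(¬(vld ∧ ¬rdy ∨ ¬rdy) ∨ ¬(vld ∧ ¬rdy ∨ ¬vld))
= ¬sel ∧ (vld ∧ ¬rdy ∨ ¬rdy) ∧ (vld ∧ ¬rdy ∨ ¬vld)
= ¬sel ∧ (¬rdy ∧ ¬vld ∨ vld ∧ ¬rdy)
= ¬sel ∧ ¬rdy

¬sel ∧ ¬rdy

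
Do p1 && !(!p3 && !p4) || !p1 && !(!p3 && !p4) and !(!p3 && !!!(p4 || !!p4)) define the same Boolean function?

Yes

E1: p1 && !(!p3 && !p4) || !p1 && !(!p3 && !p4)
    = !(!p3 && !p4)   (distribution)
    = p3 || p4   (De Morgan)
E2: !(!p3 && !!!(p4 || !!p4))
    = !(!p3 && !!!(p4 || p4))   (double negation)
    = p3 || !!(p4 || p4)   (De Morgan)
    = p3 || p4 || p4   (double negation)
    = p3 || p4   (idempotence)
Both reduce to p3 || p4, so they are equivalent.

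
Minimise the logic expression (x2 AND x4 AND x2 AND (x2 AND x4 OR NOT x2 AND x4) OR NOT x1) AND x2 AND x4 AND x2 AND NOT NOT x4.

x2 AND x4

(x2 AND x4 AND x2 AND (x2 AND x4 OR NOT x2 AND x4) OR NOT x1) AND x2 AND x4 AND x2 AND NOT NOT x4
= (x2 AND x4 AND x2 AND x4 OR NOT x1) AND x2 AND x4 AND x2 AND NOT NOT x4
= (x2 AND x4 AND x2 AND x4 OR NOT x1) AND x2 AND x4 AND x2 AND x4
= x2 AND x4 AND x2 AND x4
= x2 AND x4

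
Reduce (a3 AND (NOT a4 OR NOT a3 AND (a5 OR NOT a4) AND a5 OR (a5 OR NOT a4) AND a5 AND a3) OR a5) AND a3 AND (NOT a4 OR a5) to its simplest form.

a3 AND (NOT a4 OR a5)

(a3 AND (NOT a4 OR NOT a3 AND (a5 OR NOT a4) AND a5 OR (a5 OR NOT a4) AND a5 AND a3) OR a5) AND a3 AND (NOT a4 OR a5)
= (a3 AND (NOT a4 OR (a5 OR NOT a4) AND a5) OR a5) AND a3 AND (NOT a4 OR a5)   [distribution]
= (a3 AND (NOT a4 OR a5) OR a5) AND a3 AND (NOT a4 OR a5)   [absorption]
= a3 AND (NOT a4 OR a5)   [absorption]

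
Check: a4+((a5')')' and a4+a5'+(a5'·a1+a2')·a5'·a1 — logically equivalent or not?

Yes

E1: a4+((a5')')'
    = a4+a5'   [double negation]
E2: a4+a5'+(a5'·a1+a2')·a5'·a1
    = a4+a5'+a5'·a1   [absorption]
    = a4+a5'   [absorption]
Both reduce to a4+a5', so they are equivalent.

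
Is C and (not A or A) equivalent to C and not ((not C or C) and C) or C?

E1: C and (not A or A)
    = C   [complement / identity]
E2: C and not ((not C or C) and C) or C
    = C and not C or C   [complement / identity]
    = C   [complement / identity]
Both reduce to C, so they are equivalent.

Yes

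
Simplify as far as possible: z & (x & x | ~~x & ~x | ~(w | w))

z & (x & x | ~~x & ~x | ~(w | w))
= z & (x & x | x & ~x | ~(w | w))   — double negation
= z & (x & x | x & ~x | ~w)   — idempotence
= z & (x | ~w)   — distribution

z & (x | ~w)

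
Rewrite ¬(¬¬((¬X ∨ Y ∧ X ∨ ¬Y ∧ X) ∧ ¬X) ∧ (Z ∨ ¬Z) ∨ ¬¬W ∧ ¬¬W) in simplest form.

¬(¬¬((¬X ∨ Y ∧ X ∨ ¬Y ∧ X) ∧ ¬X) ∧ (Z ∨ ¬Z) ∨ ¬¬W ∧ ¬¬W)
= ¬(¬¬((¬X ∨ Y ∧ X ∨ ¬Y ∧ X) ∧ ¬X) ∨ ¬¬W ∧ ¬¬W)
= ¬(¬¬((¬X ∨ X) ∧ ¬X) ∨ ¬¬W ∧ ¬¬W)
= ¬((¬X ∨ X) ∧ ¬X ∨ ¬¬W ∧ ¬¬W)
= ¬((¬X ∨ X) ∧ ¬X ∨ ¬¬W)
= ¬(¬X ∨ ¬¬W)
= X ∧ ¬W

X ∧ ¬W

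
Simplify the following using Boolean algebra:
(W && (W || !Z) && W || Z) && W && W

(W && (W || !Z) && W || Z) && W && W
= (W && W || Z) && W && W   — absorption
= W && W   — absorption
= W   — idempotence

W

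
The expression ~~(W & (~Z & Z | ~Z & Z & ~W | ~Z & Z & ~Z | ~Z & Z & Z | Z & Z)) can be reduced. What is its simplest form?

W & Z

~~(W & (~Z & Z | ~Z & Z & ~W | ~Z & Z & ~Z | ~Z & Z & Z | Z & Z))
= ~~(W & (~Z & Z | ~Z & Z & ~Z | ~Z & Z & Z | Z & Z))   — absorption
= W & (~Z & Z | ~Z & Z & ~Z | ~Z & Z & Z | Z & Z)   — double negation
= W & (~Z & Z & ~Z | ~Z & Z & Z | Z & Z)   — complement / identity
= W & (~Z & Z | Z & Z)   — distribution
= W & Z   — distribution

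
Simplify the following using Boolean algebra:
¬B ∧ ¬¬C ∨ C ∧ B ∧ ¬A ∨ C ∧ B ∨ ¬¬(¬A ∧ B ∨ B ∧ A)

C ∨ B

¬B ∧ ¬¬C ∨ C ∧ B ∧ ¬A ∨ C ∧ B ∨ ¬¬(¬A ∧ B ∨ B ∧ A)
= ¬B ∧ ¬¬C ∨ C ∧ B ∨ ¬¬(¬A ∧ B ∨ B ∧ A)   [absorption]
= ¬B ∧ C ∨ C ∧ B ∨ ¬¬(¬A ∧ B ∨ B ∧ A)   [double negation]
= ¬B ∧ C ∨ C ∧ B ∨ ¬¬B   [distribution]
= C ∨ ¬¬B   [distribution]
= C ∨ B   [double negation]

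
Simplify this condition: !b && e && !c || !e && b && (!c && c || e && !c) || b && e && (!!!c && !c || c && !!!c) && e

e && !c

!b && e && !c || !e && b && (!c && c || e && !c) || b && e && (!!!c && !c || c && !!!c) && e
= !b && e && !c || !e && b && e && !c || b && e && (!!!c && !c || c && !!!c) && e   [complement / identity]
= !b && e && !c || !e && b && e && !c || b && e && !!!c && e   [distribution]
= !b && e && !c || !e && b && e && !c || b && e && !c && e   [double negation]
= !b && e && !c || b && e && !c   [distribution]
= e && !c   [distribution]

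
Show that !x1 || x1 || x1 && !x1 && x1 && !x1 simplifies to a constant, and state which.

true

!x1 || x1 || x1 && !x1 && x1 && !x1
= !x1 || x1 || x1 && !x1   (idempotence)
= !x1 || x1   (complement / identity)
= true   (complement)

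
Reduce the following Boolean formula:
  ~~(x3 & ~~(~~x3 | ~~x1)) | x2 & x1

~~(x3 & ~~(~~x3 | ~~x1)) | x2 & x1
= ~~(x3 & ~(~x3 & ~x1)) | x2 & x1   (De Morgan)
= x3 & ~(~x3 & ~x1) | x2 & x1   (double negation)
= x3 & (x3 | x1) | x2 & x1   (De Morgan)
= x3 | x2 & x1   (absorption)

x3 | x2 & x1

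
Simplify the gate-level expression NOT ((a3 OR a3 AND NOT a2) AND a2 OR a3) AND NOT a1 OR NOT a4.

NOT ((a3 OR a3 AND NOT a2) AND a2 OR a3) AND NOT a1 OR NOT a4
= NOT (a3 AND a2 OR a3) AND NOT a1 OR NOT a4   [absorption]
= NOT a3 AND NOT a1 OR NOT a4   [absorption]

NOT a3 AND NOT a1 OR NOT a4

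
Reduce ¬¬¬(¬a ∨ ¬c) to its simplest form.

a ∧ c

¬¬¬(¬a ∨ ¬c)
= ¬(¬a ∨ ¬c)
= a ∧ c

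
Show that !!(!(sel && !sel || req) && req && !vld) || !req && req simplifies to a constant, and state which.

false

!!(!(sel && !sel || req) && req && !vld) || !req && req
= !!(!req && req && !vld) || !req && req   [complement / identity]
= !req && req && !vld || !req && req   [double negation]
= !req && req   [absorption]
= false   [complement]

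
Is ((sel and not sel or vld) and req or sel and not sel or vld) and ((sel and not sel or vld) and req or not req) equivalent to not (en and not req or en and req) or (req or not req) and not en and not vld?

No

E1: ((sel and not sel or vld) and req or sel and not sel or vld) and ((sel and not sel or vld) and req or not req)
    = (sel and not sel or vld) and not req or (sel and not sel or vld) and req   [distribution]
    = sel and not sel or vld   [distribution]
    = vld   [complement / identity]
E2: not (en and not req or en and req) or (req or not req) and not en and not vld
    = not (en and not req or en and req) or not en and not vld   [complement / identity]
    = not en or not en and not vld   [distribution]
    = not en   [absorption]
These differ: at en=1, req=0, sel=0, vld=1, E1 = 1 but E2 = 0.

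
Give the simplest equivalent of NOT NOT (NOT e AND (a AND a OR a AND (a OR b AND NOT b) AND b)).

NOT NOT (NOT e AND (a AND a OR a AND (a OR b AND NOT b) AND b))
= NOT e AND (a AND a OR a AND (a OR b AND NOT b) AND b)   — double negation
= NOT e AND (a AND a OR a AND a AND b)   — complement / identity
= NOT e AND a AND a   — absorption
= NOT e AND a   — idempotence

NOT e AND a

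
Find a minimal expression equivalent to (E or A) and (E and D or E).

(E or A) and (E and D or E)
= (E or A) and E   — absorption
= E   — absorption

E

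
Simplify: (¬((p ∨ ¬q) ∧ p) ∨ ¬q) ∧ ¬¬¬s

(¬p ∨ ¬q) ∧ ¬s

(¬((p ∨ ¬q) ∧ p) ∨ ¬q) ∧ ¬¬¬s
= (¬p ∨ ¬q) ∧ ¬¬¬s   — absorption
= (¬p ∨ ¬q) ∧ ¬s   — double negation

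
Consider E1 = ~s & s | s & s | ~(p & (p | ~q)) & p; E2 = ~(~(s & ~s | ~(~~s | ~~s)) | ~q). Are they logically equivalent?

E1: ~s & s | s & s | ~(p & (p | ~q)) & p
    = ~s & s | s & s | ~p & p   [absorption]
    = s | ~p & p   [distribution]
    = s   [complement / identity]
E2: ~(~(s & ~s | ~(~~s | ~~s)) | ~q)
    = ~(~(s & ~s | ~s & ~s) | ~q)   [De Morgan]
    = ~(~~s | ~q)   [distribution]
    = ~s & q   [De Morgan]
These differ: at p=0, q=1, s=1, E1 = 1 but E2 = 0.

No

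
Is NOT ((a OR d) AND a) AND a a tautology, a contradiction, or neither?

contradiction

NOT ((a OR d) AND a) AND a
= NOT a AND a
= FALSE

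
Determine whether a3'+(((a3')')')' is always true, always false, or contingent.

a3'+(((a3')')')'
= a3'+(a3')'
= a3'+a3
= 1

always true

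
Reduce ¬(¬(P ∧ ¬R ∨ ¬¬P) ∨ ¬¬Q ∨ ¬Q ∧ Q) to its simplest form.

P ∧ ¬Q

¬(¬(P ∧ ¬R ∨ ¬¬P) ∨ ¬¬Q ∨ ¬Q ∧ Q)
= ¬(¬(P ∧ ¬R ∨ P) ∨ ¬¬Q ∨ ¬Q ∧ Q)
= ¬(¬(P ∧ ¬R ∨ P) ∨ ¬¬Q)
= (P ∧ ¬R ∨ P) ∧ ¬Q
= P ∧ ¬Q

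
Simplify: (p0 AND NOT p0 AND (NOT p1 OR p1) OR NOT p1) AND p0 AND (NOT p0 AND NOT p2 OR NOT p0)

(p0 AND NOT p0 AND (NOT p1 OR p1) OR NOT p1) AND p0 AND (NOT p0 AND NOT p2 OR NOT p0)
= (p0 AND NOT p0 OR NOT p1) AND p0 AND (NOT p0 AND NOT p2 OR NOT p0)
= (p0 AND NOT p0 OR NOT p1) AND p0 AND NOT p0
= p0 AND NOT p0
= FALSE

FALSE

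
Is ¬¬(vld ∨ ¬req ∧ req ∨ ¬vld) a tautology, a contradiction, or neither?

¬¬(vld ∨ ¬req ∧ req ∨ ¬vld)
= ¬¬(vld ∨ ¬vld)   (complement / identity)
= vld ∨ ¬vld   (double negation)
= True   (complement)

tautology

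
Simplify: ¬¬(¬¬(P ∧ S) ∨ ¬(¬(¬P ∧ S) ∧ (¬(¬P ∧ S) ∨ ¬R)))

¬¬(¬¬(P ∧ S) ∨ ¬(¬(¬P ∧ S) ∧ (¬(¬P ∧ S) ∨ ¬R)))
= ¬¬(¬¬(P ∧ S) ∨ ¬¬(¬P ∧ S))   — absorption
= ¬(¬(P ∧ S) ∧ ¬(¬P ∧ S))   — De Morgan
= P ∧ S ∨ ¬P ∧ S   — De Morgan
= S   — distribution

S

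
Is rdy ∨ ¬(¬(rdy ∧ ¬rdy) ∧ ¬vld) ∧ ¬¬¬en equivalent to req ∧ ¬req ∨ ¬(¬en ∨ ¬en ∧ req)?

E1: rdy ∨ ¬(¬(rdy ∧ ¬rdy) ∧ ¬vld) ∧ ¬¬¬en
    = rdy ∨ (rdy ∧ ¬rdy ∨ vld) ∧ ¬¬¬en
    = rdy ∨ vld ∧ ¬¬¬en
    = rdy ∨ vld ∧ ¬en
E2: req ∧ ¬req ∨ ¬(¬en ∨ ¬en ∧ req)
    = req ∧ ¬req ∨ ¬¬en
    = req ∧ ¬req ∨ en
    = en
These differ: at en=1, rdy=0, req=1, vld=1, E1 = 0 but E2 = 1.

No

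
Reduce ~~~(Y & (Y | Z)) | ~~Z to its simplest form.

~Y | Z

~~~(Y & (Y | Z)) | ~~Z
= ~(Y & (Y | Z)) | ~~Z   [double negation]
= ~Y | ~~Z   [absorption]
= ~Y | Z   [double negation]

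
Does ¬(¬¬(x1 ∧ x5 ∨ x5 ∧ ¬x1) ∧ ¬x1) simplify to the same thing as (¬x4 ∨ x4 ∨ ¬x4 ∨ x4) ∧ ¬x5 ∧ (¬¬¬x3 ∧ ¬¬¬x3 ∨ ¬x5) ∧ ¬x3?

E1: ¬(¬¬(x1 ∧ x5 ∨ x5 ∧ ¬x1) ∧ ¬x1)
    = ¬(¬¬x5 ∧ ¬x1)   [distribution]
    = ¬x5 ∨ x1   [De Morgan]
E2: (¬x4 ∨ x4 ∨ ¬x4 ∨ x4) ∧ ¬x5 ∧ (¬¬¬x3 ∧ ¬¬¬x3 ∨ ¬x5) ∧ ¬x3
    = (¬x4 ∨ x4 ∨ ¬x4 ∨ x4) ∧ ¬x5 ∧ (¬¬¬x3 ∨ ¬x5) ∧ ¬x3   [idempotence]
    = (¬x4 ∨ x4 ∨ ¬x4 ∨ x4) ∧ ¬x5 ∧ (¬x3 ∨ ¬x5) ∧ ¬x3   [double negation]
    = (¬x4 ∨ x4 ∨ ¬x4 ∨ x4) ∧ ¬x5 ∧ ¬x3   [absorption]
    = (¬x4 ∨ x4) ∧ ¬x5 ∧ ¬x3   [idempotence]
    = ¬x5 ∧ ¬x3   [complement / identity]
These differ: at x1=1, x3=1, x4=0, x5=1, E1 = 1 but E2 = 0.

No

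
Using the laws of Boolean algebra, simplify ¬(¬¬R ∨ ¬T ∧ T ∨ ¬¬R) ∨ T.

¬R ∨ T

¬(¬¬R ∨ ¬T ∧ T ∨ ¬¬R) ∨ T
= ¬(¬¬R ∨ ¬¬R) ∨ T
= ¬¬¬R ∨ T
= ¬R ∨ T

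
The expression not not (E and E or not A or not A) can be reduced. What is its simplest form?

not not (E and E or not A or not A)
= E and E or not A or not A
= E and E or not A
= E or not A

E or not A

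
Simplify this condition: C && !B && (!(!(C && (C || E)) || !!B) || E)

C && !B

C && !B && (!(!(C && (C || E)) || !!B) || E)
= C && !B && (C && (C || E) && !B || E)
= C && !B && (C && !B || E)
= C && !B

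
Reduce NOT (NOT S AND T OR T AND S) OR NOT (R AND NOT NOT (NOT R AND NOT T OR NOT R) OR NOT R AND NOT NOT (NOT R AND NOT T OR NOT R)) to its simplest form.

NOT (NOT S AND T OR T AND S) OR NOT (R AND NOT NOT (NOT R AND NOT T OR NOT R) OR NOT R AND NOT NOT (NOT R AND NOT T OR NOT R))
= NOT (NOT S AND T OR T AND S) OR NOT NOT NOT (NOT R AND NOT T OR NOT R)   — distribution
= NOT T OR NOT NOT NOT (NOT R AND NOT T OR NOT R)   — distribution
= NOT T OR NOT NOT NOT NOT R   — absorption
= NOT T OR NOT NOT R   — double negation
= NOT T OR R   — double negation

NOT T OR R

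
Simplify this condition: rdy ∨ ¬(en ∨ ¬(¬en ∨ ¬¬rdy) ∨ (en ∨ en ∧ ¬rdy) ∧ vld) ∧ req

rdy ∨ ¬en ∧ req

rdy ∨ ¬(en ∨ ¬(¬en ∨ ¬¬rdy) ∨ (en ∨ en ∧ ¬rdy) ∧ vld) ∧ req
= rdy ∨ ¬(en ∨ en ∧ ¬rdy ∨ (en ∨ en ∧ ¬rdy) ∧ vld) ∧ req
= rdy ∨ ¬(en ∨ en ∧ ¬rdy) ∧ req
= rdy ∨ ¬en ∧ req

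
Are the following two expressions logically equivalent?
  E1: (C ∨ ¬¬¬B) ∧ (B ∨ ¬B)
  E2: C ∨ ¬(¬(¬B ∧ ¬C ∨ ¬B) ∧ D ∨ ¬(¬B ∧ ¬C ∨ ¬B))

Yes

E1: (C ∨ ¬¬¬B) ∧ (B ∨ ¬B)
    = C ∨ ¬¬¬B
    = C ∨ ¬B
E2: C ∨ ¬(¬(¬B ∧ ¬C ∨ ¬B) ∧ D ∨ ¬(¬B ∧ ¬C ∨ ¬B))
    = C ∨ ¬¬(¬B ∧ ¬C ∨ ¬B)
    = C ∨ ¬¬¬B
    = C ∨ ¬B
Both reduce to C ∨ ¬B, so they are equivalent.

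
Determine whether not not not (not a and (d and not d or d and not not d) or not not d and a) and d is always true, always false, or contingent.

always false

not not not (not a and (d and not d or d and not not d) or not not d and a) and d
= not not not (not a and (d and not d or d and d) or not not d and a) and d   [double negation]
= not (not a and (d and not d or d and d) or not not d and a) and d   [double negation]
= not (not a and (d and not d or d and d) or d and a) and d   [double negation]
= not (not a and d or d and a) and d   [distribution]
= not d and d   [distribution]
= False   [complement]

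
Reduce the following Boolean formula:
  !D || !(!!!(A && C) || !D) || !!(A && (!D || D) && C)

!D || !(!!!(A && C) || !D) || !!(A && (!D || D) && C)
= !D || !!(A && C) && D || !!(A && (!D || D) && C)   — De Morgan
= !D || !!(A && C) && D || !!(A && C)   — complement / identity
= !D || !!(A && C)   — absorption
= !D || A && C   — double negation

!D || A && C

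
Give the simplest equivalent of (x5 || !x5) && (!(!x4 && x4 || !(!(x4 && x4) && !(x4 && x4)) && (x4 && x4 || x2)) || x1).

!x4 || x1

(x5 || !x5) && (!(!x4 && x4 || !(!(x4 && x4) && !(x4 && x4)) && (x4 && x4 || x2)) || x1)
= (x5 || !x5) && (!(!x4 && x4 || (x4 && x4 || x4 && x4) && (x4 && x4 || x2)) || x1)   (De Morgan)
= (x5 || !x5) && (!(!x4 && x4 || x4 && x4 && (x4 && x4 || x2)) || x1)   (idempotence)
= (x5 || !x5) && (!(!x4 && x4 || x4 && x4) || x1)   (absorption)
= (x5 || !x5) && (!x4 || x1)   (distribution)
= !x4 || x1   (complement / identity)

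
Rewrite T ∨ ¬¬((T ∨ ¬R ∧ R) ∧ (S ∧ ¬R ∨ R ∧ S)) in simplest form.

T ∨ ¬¬((T ∨ ¬R ∧ R) ∧ (S ∧ ¬R ∨ R ∧ S))
= T ∨ ¬¬(T ∧ (S ∧ ¬R ∨ R ∧ S))
= T ∨ T ∧ (S ∧ ¬R ∨ R ∧ S)
= T ∨ T ∧ S
= T

T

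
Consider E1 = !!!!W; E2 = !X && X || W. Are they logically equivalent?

Yes

E1: !!!!W
    = !!W   — double negation
    = W   — double negation
E2: !X && X || W
    = W   — complement / identity
Both reduce to W, so they are equivalent.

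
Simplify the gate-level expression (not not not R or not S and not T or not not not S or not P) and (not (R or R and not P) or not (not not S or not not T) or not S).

(not not not R or not S and not T or not not not S or not P) and (not (R or R and not P) or not (not not S or not not T) or not S)
= (not R or not S and not T or not not not S or not P) and (not (R or R and not P) or not (not not S or not not T) or not S)   [double negation]
= (not R or not S and not T or not S or not P) and (not (R or R and not P) or not (not not S or not not T) or not S)   [double negation]
= (not R or not S and not T or not S or not P) and (not R or not (not not S or not not T) or not S)   [absorption]
= (not R or not S and not T or not S or not P) and (not R or not S and not T or not S)   [De Morgan]
= not R or not S and not T or not S   [absorption]
= not R or not S   [absorption]

not R or not S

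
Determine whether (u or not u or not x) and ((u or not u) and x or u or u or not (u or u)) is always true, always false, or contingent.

(u or not u or not x) and ((u or not u) and x or u or u or not (u or u))
= (u or not u or not x) and ((u or not u) and x or u or not (u or u))   (idempotence)
= (u or not u or not x) and ((u or not u) and x or u or not u)   (idempotence)
= (u or not u or not x) and (u or not u)   (absorption)
= u or not u   (absorption)
= True   (complement)

always true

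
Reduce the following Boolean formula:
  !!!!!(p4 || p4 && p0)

!p4

!!!!!(p4 || p4 && p0)
= !!!(p4 || p4 && p0)   [double negation]
= !!!p4   [absorption]
= !p4   [double negation]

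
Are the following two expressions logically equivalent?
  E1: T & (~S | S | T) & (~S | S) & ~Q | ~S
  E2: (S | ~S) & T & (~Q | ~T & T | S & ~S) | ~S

E1: T & (~S | S | T) & (~S | S) & ~Q | ~S
    = T & (~S | S) & ~Q | ~S   (absorption)
    = T & ~Q | ~S   (complement / identity)
E2: (S | ~S) & T & (~Q | ~T & T | S & ~S) | ~S
    = (S | ~S) & T & (~Q | S & ~S) | ~S   (complement / identity)
    = (S | ~S) & T & ~Q | ~S   (complement / identity)
    = T & ~Q | ~S   (complement / identity)
Both reduce to T & ~Q | ~S, so they are equivalent.

Yes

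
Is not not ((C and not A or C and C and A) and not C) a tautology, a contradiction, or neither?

not not ((C and not A or C and C and A) and not C)
= not not ((C and not A or C and A) and not C)
= not not (C and not C)
= C and not C
= False

contradiction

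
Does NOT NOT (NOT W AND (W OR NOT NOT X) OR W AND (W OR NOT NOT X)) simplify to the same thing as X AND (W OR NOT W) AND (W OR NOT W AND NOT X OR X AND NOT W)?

No

E1: NOT NOT (NOT W AND (W OR NOT NOT X) OR W AND (W OR NOT NOT X))
    = NOT NOT (W OR NOT NOT X)
    = W OR NOT NOT X
    = W OR X
E2: X AND (W OR NOT W) AND (W OR NOT W AND NOT X OR X AND NOT W)
    = X AND (W OR NOT W) AND (W OR NOT W)
    = X AND (W AND W OR NOT W)
    = X AND (W OR NOT W)
    = X
These differ: at W=1, X=0, E1 = 1 but E2 = 0.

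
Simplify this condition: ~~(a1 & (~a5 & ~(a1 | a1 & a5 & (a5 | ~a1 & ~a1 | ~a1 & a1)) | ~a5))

~~(a1 & (~a5 & ~(a1 | a1 & a5 & (a5 | ~a1 & ~a1 | ~a1 & a1)) | ~a5))
= ~~(a1 & (~a5 & ~(a1 | a1 & a5 & (a5 | ~a1)) | ~a5))   [distribution]
= a1 & (~a5 & ~(a1 | a1 & a5 & (a5 | ~a1)) | ~a5)   [double negation]
= a1 & (~a5 & ~(a1 | a1 & a5) | ~a5)   [absorption]
= a1 & (~a5 & ~a1 | ~a5)   [absorption]
= a1 & ~a5   [absorption]

a1 & ~a5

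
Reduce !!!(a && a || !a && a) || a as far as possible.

!!!(a && a || !a && a) || a
= !(a && a || !a && a) || a
= !a || a
= true

true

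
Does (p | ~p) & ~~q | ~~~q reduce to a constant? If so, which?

(p | ~p) & ~~q | ~~~q
= ~~q | ~~~q   [complement / identity]
= q | ~~~q   [double negation]
= q | ~q   [double negation]
= 1   [complement]

yes, True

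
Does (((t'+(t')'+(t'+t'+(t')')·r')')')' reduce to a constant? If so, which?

yes, False

(((t'+(t')'+(t'+t'+(t')')·r')')')'
= (((t'+(t')'+(t'+(t')')·r')')')'
= (((t'+(t')')')')'
= (t'+(t')')'
= t·t'
= 0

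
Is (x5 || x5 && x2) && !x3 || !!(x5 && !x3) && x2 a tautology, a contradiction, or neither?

neither

(x5 || x5 && x2) && !x3 || !!(x5 && !x3) && x2
= (x5 || x5 && x2) && !x3 || x5 && !x3 && x2   (double negation)
= x5 && !x3 || x5 && !x3 && x2   (absorption)
= x5 && !x3   (absorption)
This depends on x3, x5, so it is not a constant.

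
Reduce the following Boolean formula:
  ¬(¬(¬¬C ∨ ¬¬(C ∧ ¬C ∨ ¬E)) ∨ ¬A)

(C ∨ ¬E) ∧ A

¬(¬(¬¬C ∨ ¬¬(C ∧ ¬C ∨ ¬E)) ∨ ¬A)
= ¬(¬(C ∨ ¬¬(C ∧ ¬C ∨ ¬E)) ∨ ¬A)   — double negation
= (C ∨ ¬¬(C ∧ ¬C ∨ ¬E)) ∧ A   — De Morgan
= (C ∨ ¬¬¬E) ∧ A   — complement / identity
= (C ∨ ¬E) ∧ A   — double negation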